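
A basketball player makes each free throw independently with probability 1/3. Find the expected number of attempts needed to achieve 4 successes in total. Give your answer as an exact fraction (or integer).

By linearity (sum of 4 independent geometric waits), E[trials] = 4/p = 4/(1/3) = 12.

12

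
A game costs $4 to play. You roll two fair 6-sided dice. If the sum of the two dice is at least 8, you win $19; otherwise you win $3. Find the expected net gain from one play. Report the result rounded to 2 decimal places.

E[payout] = (7/12)·3 + (5/12)·19 = 29/3
Expected profit = 29/3 − 4 = 17/3 ≈ $5.67

$5.67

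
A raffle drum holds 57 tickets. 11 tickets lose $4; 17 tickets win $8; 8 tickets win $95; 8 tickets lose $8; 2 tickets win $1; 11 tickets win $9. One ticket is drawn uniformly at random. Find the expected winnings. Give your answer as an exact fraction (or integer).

E[payout] = (11/57)·(-4) + (17/57)·8 + (8/57)·95 + (8/57)·(-8) + (2/57)·1 + (11/57)·9 = 889/57

889/57 dollars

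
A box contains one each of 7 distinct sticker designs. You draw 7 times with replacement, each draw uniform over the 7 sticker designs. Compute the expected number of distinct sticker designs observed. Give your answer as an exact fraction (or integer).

Let Xⱼ=1 if type j appears at least once. P(Xⱼ=1) = 1 − ((7−1)/7)^7 = 543607/823543.
E[#distinct] = 7·543607/823543 = 543607/117649.

543607/117649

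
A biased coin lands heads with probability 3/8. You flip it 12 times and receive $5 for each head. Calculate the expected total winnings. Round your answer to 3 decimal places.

$22.500

E[#heads] = 12·3/8 = 9/2 (linearity over flips).
E[winnings] = 5·9/2 = 45/2.
≈ 22.500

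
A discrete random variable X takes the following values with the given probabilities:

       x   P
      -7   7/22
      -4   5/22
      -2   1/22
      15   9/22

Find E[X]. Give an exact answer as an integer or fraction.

32/11

E[X] = (7/22)·(-7) + (5/22)·(-4) + (1/22)·(-2) + (9/22)·15
     = 32/11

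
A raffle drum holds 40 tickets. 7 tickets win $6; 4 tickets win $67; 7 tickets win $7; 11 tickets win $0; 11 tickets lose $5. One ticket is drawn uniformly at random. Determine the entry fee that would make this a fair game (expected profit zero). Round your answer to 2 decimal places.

$7.60

E[payout] = (7/40)·6 + (4/40)·67 + (7/40)·7 + (11/40)·0 + (11/40)·(-5) = 38/5
Fair fee = E[payout] = 38/5 ≈ $7.60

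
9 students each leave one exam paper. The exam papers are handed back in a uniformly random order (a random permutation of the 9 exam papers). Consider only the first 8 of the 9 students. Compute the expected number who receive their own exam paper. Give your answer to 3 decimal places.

Let Xᵢ = 1 if person i gets their own exam paper. For each i, P(Xᵢ=1) = 1/9.
By linearity of expectation, E[X₁+…+X_8] = 8·(1/9) = 8/9.
≈ 0.889

0.889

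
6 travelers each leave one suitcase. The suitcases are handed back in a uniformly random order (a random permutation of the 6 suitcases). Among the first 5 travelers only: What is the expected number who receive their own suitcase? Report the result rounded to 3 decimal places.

0.833

Let Xᵢ = 1 if person i gets their own suitcase. For each i, P(Xᵢ=1) = 1/6.
By linearity of expectation, E[X₁+…+X_5] = 5·(1/6) = 5/6.
≈ 0.833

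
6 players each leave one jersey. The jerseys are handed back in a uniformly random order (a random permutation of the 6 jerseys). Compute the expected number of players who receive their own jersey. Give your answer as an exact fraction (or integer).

Let Xᵢ = 1 if person i gets their own jersey. For each i, P(Xᵢ=1) = 1/6.
By linearity of expectation, E[X₁+…+X_6] = 6·(1/6) = 1.

1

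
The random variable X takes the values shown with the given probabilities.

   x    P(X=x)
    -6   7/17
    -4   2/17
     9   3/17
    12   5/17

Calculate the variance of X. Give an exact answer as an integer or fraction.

19830/289

E[X] = (7/17)·(-6) + (2/17)·(-4) + (3/17)·9 + (5/17)·12 = 37/17
E[X²] = (7/17)·36 + (2/17)·16 + (3/17)·81 + (5/17)·144 = 1247/17
Var(X) = 1247/17 − (37/17)² = 19830/289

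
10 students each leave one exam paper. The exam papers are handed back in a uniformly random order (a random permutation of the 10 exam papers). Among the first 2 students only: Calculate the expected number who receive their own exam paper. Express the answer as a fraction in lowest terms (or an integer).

Let Xᵢ = 1 if person i gets their own exam paper. For each i, P(Xᵢ=1) = 1/10.
By linearity of expectation, E[X₁+…+X_2] = 2·(1/10) = 1/5.

1/5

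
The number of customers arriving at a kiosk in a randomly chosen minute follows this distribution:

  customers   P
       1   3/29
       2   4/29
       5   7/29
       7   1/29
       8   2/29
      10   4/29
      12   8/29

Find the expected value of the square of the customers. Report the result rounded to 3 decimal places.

66.310

E[X²] = (3/29)·1 + (4/29)·4 + (7/29)·25 + (1/29)·49 + (2/29)·64 + (4/29)·100 + (8/29)·144
     = 1923/29 ≈ 66.310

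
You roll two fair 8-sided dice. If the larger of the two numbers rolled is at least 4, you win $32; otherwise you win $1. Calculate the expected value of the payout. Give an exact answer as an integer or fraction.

E[payout] = (9/64)·1 + (55/64)·32 = 1769/64

1769/64 dollars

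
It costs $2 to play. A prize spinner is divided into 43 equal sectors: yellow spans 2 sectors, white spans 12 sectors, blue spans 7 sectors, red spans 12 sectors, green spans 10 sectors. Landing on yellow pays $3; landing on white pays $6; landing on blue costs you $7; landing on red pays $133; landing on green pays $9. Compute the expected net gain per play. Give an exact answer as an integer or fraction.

E[payout] = (2/43)·3 + (12/43)·6 + (7/43)·(-7) + (12/43)·133 + (10/43)·9 = 1715/43
Expected profit = 1715/43 − 2 = 1629/43

1629/43 dollars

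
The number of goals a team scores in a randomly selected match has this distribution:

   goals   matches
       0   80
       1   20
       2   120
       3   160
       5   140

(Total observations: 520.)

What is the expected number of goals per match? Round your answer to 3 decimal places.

2.769

Total = 520, so P(goals=0) = 80/520, etc.
E[X] = (2/13)·0 + (1/26)·1 + (3/13)·2 + (4/13)·3 + (7/26)·5
     = 36/13 ≈ 2.769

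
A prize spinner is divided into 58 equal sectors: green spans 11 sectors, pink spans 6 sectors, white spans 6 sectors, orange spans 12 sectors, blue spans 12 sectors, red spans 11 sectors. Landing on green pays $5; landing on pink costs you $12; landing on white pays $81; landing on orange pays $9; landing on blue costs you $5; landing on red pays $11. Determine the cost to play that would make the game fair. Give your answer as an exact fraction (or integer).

$11

E[payout] = (11/58)·5 + (6/58)·(-12) + (6/58)·81 + (12/58)·9 + (12/58)·(-5) + (11/58)·11 = 11
Fair fee = E[payout] = 11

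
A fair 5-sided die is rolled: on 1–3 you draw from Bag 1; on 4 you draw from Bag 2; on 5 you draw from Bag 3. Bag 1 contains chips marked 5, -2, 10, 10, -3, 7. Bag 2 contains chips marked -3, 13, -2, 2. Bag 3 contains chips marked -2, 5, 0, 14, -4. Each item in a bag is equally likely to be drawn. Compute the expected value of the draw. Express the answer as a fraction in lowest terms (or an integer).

93/25

E[X | Bag 1] = (5 − 2 + 10 + 10 − 3 + 7)/6 = 9/2
E[X | Bag 2] = (-3 + 13 − 2 + 2)/4 = 5/2
E[X | Bag 3] = (-2 + 5 + 0 + 14 − 4)/5 = 13/5
E[X] = (3/5)·9/2 + (1/5)·5/2 + (1/5)·13/5 = 93/25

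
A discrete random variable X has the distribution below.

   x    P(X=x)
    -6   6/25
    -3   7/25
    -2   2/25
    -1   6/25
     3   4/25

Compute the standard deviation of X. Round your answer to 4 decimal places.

E[X] = -11/5, E[X²] = 329/25
Var(X) = E[X²] − (E[X])² = 329/25 − 121/25 = 208/25
SD(X) = √(208/25) ≈ 2.8844

2.8844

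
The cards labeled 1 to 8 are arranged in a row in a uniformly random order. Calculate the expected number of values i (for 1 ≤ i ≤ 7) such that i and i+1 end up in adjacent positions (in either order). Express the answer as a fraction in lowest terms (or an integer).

7/4

For each i ∈ {1,…,7}, let Xᵢ = 1 if i and i+1 are adjacent. P(Xᵢ=1) = 2·(8−1)!/8! = 2/8.
By linearity, E[ΣXᵢ] = (7)·(2/8) = 7/4.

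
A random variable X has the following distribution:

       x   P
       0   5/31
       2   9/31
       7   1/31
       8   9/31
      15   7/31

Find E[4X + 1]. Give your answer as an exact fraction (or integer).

E[4x+1] = (5/31)·1 + (9/31)·9 + (1/31)·29 + (9/31)·33 + (7/31)·61
     = 839/31

839/31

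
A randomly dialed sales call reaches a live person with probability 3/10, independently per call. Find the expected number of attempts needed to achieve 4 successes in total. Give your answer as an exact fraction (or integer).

By linearity (sum of 4 independent geometric waits), E[trials] = 4/p = 4/(3/10) = 40/3.

40/3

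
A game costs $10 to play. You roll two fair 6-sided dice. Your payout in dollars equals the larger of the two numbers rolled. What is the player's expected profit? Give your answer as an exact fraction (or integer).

Distribution of the larger of the two numbers rolled: 1 w.p. 1/36, 2 w.p. 1/12, 3 w.p. 5/36, 4 w.p. 7/36, 5 w.p. 1/4, 6 w.p. 11/36
E[payout] = (1/36)·1 + (1/12)·2 + (5/36)·3 + (7/36)·4 + (1/4)·5 + (11/36)·6 = 161/36
Expected profit = 161/36 − 10 = -199/36

-199/36 dollars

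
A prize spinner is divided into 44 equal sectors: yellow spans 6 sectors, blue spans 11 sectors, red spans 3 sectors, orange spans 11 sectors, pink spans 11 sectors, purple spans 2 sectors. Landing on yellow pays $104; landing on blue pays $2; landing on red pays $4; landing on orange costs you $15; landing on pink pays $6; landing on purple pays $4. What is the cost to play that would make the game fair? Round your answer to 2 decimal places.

E[payout] = (6/44)·104 + (11/44)·2 + (3/44)·4 + (11/44)·(-15) + (11/44)·6 + (2/44)·4 = 567/44
Fair fee = E[payout] = 567/44 ≈ $12.89

$12.89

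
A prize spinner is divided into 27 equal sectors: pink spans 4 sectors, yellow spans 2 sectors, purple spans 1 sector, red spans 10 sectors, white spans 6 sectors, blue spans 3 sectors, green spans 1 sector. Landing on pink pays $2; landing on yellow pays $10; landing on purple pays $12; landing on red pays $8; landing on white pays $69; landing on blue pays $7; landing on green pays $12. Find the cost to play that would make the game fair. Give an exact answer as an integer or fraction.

$21

E[payout] = (4/27)·2 + (2/27)·10 + (1/27)·12 + (10/27)·8 + (6/27)·69 + (3/27)·7 + (1/27)·12 = 21
Fair fee = E[payout] = 21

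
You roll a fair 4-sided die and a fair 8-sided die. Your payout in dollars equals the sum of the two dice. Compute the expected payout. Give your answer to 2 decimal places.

Distribution of the sum of the two dice: 2 w.p. 1/32, 3 w.p. 1/16, 4 w.p. 3/32, 5 w.p. 1/8, 6 w.p. 1/8, 7 w.p. 1/8, …
E[payout] = (1/32)·2 + (1/16)·3 + (3/32)·4 + (1/8)·5 + (1/8)·6 + (1/8)·7 + (1/8)·8 + (1/8)·9 + (3/32)·10 + (1/16)·11 + (1/32)·12 = 7
≈ $7.00

$7.00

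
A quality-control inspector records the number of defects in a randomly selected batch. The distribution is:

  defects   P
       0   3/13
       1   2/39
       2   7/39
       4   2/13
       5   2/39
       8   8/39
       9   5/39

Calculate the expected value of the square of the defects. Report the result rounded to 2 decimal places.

28.03

E[X²] = (3/13)·0 + (2/39)·1 + (7/39)·4 + (2/13)·16 + (2/39)·25 + (8/39)·64 + (5/39)·81
     = 1093/39 ≈ 28.03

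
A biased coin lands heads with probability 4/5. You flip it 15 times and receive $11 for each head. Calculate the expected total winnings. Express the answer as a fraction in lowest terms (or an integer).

$132

E[#heads] = 15·4/5 = 12 (linearity over flips).
E[winnings] = 11·12 = 132.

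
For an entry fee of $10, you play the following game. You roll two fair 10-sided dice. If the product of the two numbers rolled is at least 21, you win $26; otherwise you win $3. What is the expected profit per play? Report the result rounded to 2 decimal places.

$5.42

E[payout] = (23/50)·3 + (27/50)·26 = 771/50
Expected profit = 771/50 − 10 = 271/50 ≈ $5.42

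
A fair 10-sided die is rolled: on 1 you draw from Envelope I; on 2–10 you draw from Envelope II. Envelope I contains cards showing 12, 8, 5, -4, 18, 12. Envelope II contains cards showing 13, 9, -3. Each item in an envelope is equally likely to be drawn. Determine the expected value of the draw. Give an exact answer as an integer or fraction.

131/20

E[X | Envelope I] = (12 + 8 + 5 − 4 + 18 + 12)/6 = 17/2
E[X | Envelope II] = (13 + 9 − 3)/3 = 19/3
E[X] = (1/10)·17/2 + (9/10)·19/3 = 131/20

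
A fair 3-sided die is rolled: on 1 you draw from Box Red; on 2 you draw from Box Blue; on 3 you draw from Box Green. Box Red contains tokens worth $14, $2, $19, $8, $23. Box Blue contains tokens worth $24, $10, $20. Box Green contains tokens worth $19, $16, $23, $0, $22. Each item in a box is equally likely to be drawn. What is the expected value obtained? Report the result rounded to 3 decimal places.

E[X | Box Red] = (14 + 2 + 19 + 8 + 23)/5 = 66/5
E[X | Box Blue] = (24 + 10 + 20)/3 = 18
E[X | Box Green] = (19 + 16 + 23 + 0 + 22)/5 = 16
E[X] = (1/3)·66/5 + (1/3)·18 + (1/3)·16 = 236/15 ≈ 15.733

$15.733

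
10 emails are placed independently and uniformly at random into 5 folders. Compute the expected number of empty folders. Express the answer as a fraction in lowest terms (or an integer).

Let Xⱼ=1 if folder j is empty. P(Xⱼ=1) = ((5-1)/5)^10 = 1048576/9765625.
By linearity, E[#empty] = 5·1048576/9765625 = 1048576/1953125.

1048576/1953125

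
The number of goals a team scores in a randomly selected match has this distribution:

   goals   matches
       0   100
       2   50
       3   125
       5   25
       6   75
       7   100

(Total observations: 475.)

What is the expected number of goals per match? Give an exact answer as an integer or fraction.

70/19

Total = 475, so P(goals=0) = 100/475, etc.
E[X] = (4/19)·0 + (2/19)·2 + (5/19)·3 + (1/19)·5 + (3/19)·6 + (4/19)·7
     = 70/19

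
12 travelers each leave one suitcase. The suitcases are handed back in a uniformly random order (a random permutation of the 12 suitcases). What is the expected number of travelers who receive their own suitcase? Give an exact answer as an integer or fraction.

1

Let Xᵢ = 1 if person i gets their own suitcase. For each i, P(Xᵢ=1) = 1/12.
By linearity of expectation, E[X₁+…+X_12] = 12·(1/12) = 1.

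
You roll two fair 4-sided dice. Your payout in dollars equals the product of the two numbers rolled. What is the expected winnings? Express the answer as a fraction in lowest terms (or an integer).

Distribution of the product of the two numbers rolled: 1 w.p. 1/16, 2 w.p. 1/8, 3 w.p. 1/8, 4 w.p. 3/16, 6 w.p. 1/8, 8 w.p. 1/8, …
E[payout] = (1/16)·1 + (1/8)·2 + (1/8)·3 + (3/16)·4 + (1/8)·6 + (1/8)·8 + (1/16)·9 + (1/8)·12 + (1/16)·16 = 25/4

25/4 dollars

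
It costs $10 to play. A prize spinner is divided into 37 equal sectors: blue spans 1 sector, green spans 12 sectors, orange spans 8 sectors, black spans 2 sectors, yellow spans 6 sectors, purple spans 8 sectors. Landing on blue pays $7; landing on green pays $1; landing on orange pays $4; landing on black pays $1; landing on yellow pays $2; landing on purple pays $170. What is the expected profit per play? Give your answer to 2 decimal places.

$28.51

E[payout] = (1/37)·7 + (12/37)·1 + (8/37)·4 + (2/37)·1 + (6/37)·2 + (8/37)·170 = 1425/37
Expected profit = 1425/37 − 10 = 1055/37 ≈ $28.51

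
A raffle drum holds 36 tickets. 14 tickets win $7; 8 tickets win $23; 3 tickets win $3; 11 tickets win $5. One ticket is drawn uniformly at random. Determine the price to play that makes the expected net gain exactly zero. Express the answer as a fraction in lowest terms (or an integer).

E[payout] = (14/36)·7 + (8/36)·23 + (3/36)·3 + (11/36)·5 = 173/18
Fair fee = E[payout] = 173/18

173/18 dollars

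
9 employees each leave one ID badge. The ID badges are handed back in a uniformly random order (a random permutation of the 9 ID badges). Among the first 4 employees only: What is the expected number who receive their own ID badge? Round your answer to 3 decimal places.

0.444

Let Xᵢ = 1 if person i gets their own ID badge. For each i, P(Xᵢ=1) = 1/9.
By linearity of expectation, E[X₁+…+X_4] = 4·(1/9) = 4/9.
≈ 0.444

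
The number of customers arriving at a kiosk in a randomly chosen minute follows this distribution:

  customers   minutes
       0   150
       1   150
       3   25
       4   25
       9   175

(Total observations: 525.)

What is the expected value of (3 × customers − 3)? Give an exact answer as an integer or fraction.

Total = 525, so P(customers=0) = 150/525, etc.
E[3x-3] = (2/7)·(-3) + (2/7)·0 + (1/21)·6 + (1/21)·9 + (1/3)·24
     = 55/7

55/7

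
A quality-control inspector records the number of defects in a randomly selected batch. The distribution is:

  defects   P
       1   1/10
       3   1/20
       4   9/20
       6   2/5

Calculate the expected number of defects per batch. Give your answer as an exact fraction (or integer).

89/20

E[X] = (1/10)·1 + (1/20)·3 + (9/20)·4 + (2/5)·6
     = 89/20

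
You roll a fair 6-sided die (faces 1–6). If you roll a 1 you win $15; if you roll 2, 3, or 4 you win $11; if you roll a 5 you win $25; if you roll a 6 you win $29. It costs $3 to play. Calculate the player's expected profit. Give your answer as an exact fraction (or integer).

$14

E[payout] = (1/2)·11 + (1/6)·15 + (1/6)·25 + (1/6)·29 = 17
Expected profit = 17 − 3 = 14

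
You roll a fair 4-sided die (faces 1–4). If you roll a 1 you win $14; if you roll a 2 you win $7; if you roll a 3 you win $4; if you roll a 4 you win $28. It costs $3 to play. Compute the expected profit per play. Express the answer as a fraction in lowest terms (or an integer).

E[payout] = (1/4)·4 + (1/4)·7 + (1/4)·14 + (1/4)·28 = 53/4
Expected profit = 53/4 − 3 = 41/4

41/4 dollars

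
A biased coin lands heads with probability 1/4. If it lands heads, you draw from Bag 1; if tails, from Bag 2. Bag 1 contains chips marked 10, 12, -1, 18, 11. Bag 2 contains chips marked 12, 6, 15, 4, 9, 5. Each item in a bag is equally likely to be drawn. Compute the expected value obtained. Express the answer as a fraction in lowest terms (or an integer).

E[X | Bag 1] = (10 + 12 − 1 + 18 + 11)/5 = 10
E[X | Bag 2] = (12 + 6 + 15 + 4 + 9 + 5)/6 = 17/2
E[X] = (1/4)·10 + (3/4)·17/2 = 71/8

71/8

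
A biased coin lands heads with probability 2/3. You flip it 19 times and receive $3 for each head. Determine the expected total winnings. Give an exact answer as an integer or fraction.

E[#heads] = 19·2/3 = 38/3 (linearity over flips).
E[winnings] = 3·38/3 = 38.

$38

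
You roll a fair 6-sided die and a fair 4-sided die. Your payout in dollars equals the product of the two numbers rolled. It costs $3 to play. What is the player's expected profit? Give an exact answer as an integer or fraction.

Distribution of the product of the two numbers rolled: 1 w.p. 1/24, 2 w.p. 1/12, 3 w.p. 1/12, 4 w.p. 1/8, 5 w.p. 1/24, 6 w.p. 1/8, …
E[payout] = (1/24)·1 + (1/12)·2 + (1/12)·3 + (1/8)·4 + (1/24)·5 + (1/8)·6 + (1/12)·8 + (1/24)·9 + (1/24)·10 + (1/8)·12 + (1/24)·15 + (1/24)·16 + (1/24)·18 + (1/24)·20 + (1/24)·24 = 35/4
Expected profit = 35/4 − 3 = 23/4

23/4 dollars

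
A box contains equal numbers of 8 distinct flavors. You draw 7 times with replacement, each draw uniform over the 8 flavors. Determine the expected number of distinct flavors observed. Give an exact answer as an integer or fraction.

Let Xⱼ=1 if type j appears at least once. P(Xⱼ=1) = 1 − ((8−1)/8)^7 = 1273609/2097152.
E[#distinct] = 8·1273609/2097152 = 1273609/262144.

1273609/262144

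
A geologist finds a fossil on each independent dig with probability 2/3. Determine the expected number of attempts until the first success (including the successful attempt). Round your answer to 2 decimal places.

For a geometric distribution, E[trials] = 1/p = 1/(2/3) = 3/2.
≈ 1.50

1.50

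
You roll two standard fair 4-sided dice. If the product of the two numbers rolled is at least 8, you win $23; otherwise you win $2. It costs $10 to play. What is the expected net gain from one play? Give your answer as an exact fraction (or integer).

E[payout] = (5/8)·2 + (3/8)·23 = 79/8
Expected profit = 79/8 − 10 = -1/8

-1/8 dollars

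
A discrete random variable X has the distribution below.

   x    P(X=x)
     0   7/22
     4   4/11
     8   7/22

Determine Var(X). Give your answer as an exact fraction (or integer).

112/11

E[X] = (7/22)·0 + (4/11)·4 + (7/22)·8 = 4
E[X²] = (7/22)·0 + (4/11)·16 + (7/22)·64 = 288/11
Var(X) = 288/11 − (4)² = 112/11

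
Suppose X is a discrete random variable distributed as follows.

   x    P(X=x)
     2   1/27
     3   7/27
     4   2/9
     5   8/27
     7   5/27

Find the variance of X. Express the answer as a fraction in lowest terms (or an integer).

E[X] = (1/27)·2 + (7/27)·3 + (2/9)·4 + (8/27)·5 + (5/27)·7 = 122/27
E[X²] = (1/27)·4 + (7/27)·9 + (2/9)·16 + (8/27)·25 + (5/27)·49 = 608/27
Var(X) = 608/27 − (122/27)² = 1532/729

1532/729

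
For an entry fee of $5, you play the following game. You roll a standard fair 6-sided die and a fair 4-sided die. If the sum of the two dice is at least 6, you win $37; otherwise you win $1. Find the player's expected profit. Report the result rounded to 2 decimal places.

$17.00

E[payout] = (5/12)·1 + (7/12)·37 = 22
Expected profit = 22 − 5 = 17 ≈ $17.00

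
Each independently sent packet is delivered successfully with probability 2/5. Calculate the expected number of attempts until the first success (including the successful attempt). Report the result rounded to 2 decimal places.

2.50

For a geometric distribution, E[trials] = 1/p = 1/(2/5) = 5/2.
≈ 2.50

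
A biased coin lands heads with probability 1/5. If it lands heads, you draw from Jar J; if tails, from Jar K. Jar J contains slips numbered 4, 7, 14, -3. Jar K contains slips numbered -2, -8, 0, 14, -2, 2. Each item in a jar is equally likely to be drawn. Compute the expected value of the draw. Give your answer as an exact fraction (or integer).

E[X | Jar J] = (4 + 7 + 14 − 3)/4 = 11/2
E[X | Jar K] = (-2 − 8 + 0 + 14 − 2 + 2)/6 = 2/3
E[X] = (1/5)·11/2 + (4/5)·2/3 = 49/30

49/30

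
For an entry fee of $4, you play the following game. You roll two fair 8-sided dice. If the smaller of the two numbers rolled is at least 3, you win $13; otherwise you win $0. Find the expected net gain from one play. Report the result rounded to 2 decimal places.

E[payout] = (7/16)·0 + (9/16)·13 = 117/16
Expected profit = 117/16 − 4 = 53/16 ≈ $3.31

$3.31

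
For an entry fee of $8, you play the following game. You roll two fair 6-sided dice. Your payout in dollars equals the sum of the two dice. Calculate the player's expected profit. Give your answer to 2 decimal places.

-$1.00

Distribution of the sum of the two dice: 2 w.p. 1/36, 3 w.p. 1/18, 4 w.p. 1/12, 5 w.p. 1/9, 6 w.p. 5/36, 7 w.p. 1/6, …
E[payout] = (1/36)·2 + (1/18)·3 + (1/12)·4 + (1/9)·5 + (5/36)·6 + (1/6)·7 + (5/36)·8 + (1/9)·9 + (1/12)·10 + (1/18)·11 + (1/36)·12 = 7
Expected profit = 7 − 8 = -1 ≈ -$1.00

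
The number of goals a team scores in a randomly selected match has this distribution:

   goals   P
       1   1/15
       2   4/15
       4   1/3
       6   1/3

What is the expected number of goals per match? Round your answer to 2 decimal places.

E[X] = (1/15)·1 + (4/15)·2 + (1/3)·4 + (1/3)·6
     = 59/15 ≈ 3.93

3.93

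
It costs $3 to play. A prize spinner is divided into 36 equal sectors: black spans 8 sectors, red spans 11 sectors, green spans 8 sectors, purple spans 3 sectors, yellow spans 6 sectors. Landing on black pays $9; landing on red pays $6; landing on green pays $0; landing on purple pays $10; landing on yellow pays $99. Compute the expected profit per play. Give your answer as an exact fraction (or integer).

109/6 dollars

E[payout] = (8/36)·9 + (11/36)·6 + (8/36)·0 + (3/36)·10 + (6/36)·99 = 127/6
Expected profit = 127/6 − 3 = 109/6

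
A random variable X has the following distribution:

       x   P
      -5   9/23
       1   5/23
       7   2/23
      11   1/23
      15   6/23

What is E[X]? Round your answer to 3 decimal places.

E[X] = (9/23)·(-5) + (5/23)·1 + (2/23)·7 + (1/23)·11 + (6/23)·15
     = 75/23 ≈ 3.261

3.261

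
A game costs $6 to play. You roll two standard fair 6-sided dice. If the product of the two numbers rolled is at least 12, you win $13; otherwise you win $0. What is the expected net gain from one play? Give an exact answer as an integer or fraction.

E[payout] = (19/36)·0 + (17/36)·13 = 221/36
Expected profit = 221/36 − 6 = 5/36

5/36 dollars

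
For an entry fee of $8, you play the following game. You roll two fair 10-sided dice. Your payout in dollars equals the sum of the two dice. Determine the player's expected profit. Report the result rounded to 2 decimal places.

$3.00

Distribution of the sum of the two dice: 2 w.p. 1/100, 3 w.p. 1/50, 4 w.p. 3/100, 5 w.p. 1/25, 6 w.p. 1/20, 7 w.p. 3/50, …
E[payout] = (1/100)·2 + (1/50)·3 + (3/100)·4 + (1/25)·5 + (1/20)·6 + (3/50)·7 + (7/100)·8 + (2/25)·9 + (9/100)·10 + (1/10)·11 + (9/100)·12 + (2/25)·13 + (7/100)·14 + (3/50)·15 + (1/20)·16 + (1/25)·17 + (3/100)·18 + (1/50)·19 + (1/100)·20 = 11
Expected profit = 11 − 8 = 3 ≈ $3.00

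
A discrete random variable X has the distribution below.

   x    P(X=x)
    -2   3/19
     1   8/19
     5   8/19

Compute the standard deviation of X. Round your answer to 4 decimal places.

2.5870

E[X] = 42/19, E[X²] = 220/19
Var(X) = E[X²] − (E[X])² = 220/19 − 1764/361 = 2416/361
SD(X) = √(2416/361) ≈ 2.5870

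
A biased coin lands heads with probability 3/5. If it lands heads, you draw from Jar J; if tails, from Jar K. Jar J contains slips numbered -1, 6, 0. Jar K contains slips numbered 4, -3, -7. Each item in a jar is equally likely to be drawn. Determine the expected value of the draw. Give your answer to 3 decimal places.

E[X | Jar J] = (-1 + 6 + 0)/3 = 5/3
E[X | Jar K] = (4 − 3 − 7)/3 = -2
E[X] = (3/5)·5/3 + (2/5)·(-2) = 1/5 ≈ 0.200

0.200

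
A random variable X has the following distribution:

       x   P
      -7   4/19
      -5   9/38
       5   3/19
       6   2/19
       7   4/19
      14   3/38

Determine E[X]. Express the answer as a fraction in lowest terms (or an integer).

51/38

E[X] = (4/19)·(-7) + (9/38)·(-5) + (3/19)·5 + (2/19)·6 + (4/19)·7 + (3/38)·14
     = 51/38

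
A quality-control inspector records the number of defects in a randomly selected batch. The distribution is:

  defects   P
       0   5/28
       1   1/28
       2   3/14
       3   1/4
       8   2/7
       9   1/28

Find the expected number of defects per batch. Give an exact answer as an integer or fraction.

E[X] = (5/28)·0 + (1/28)·1 + (3/14)·2 + (1/4)·3 + (2/7)·8 + (1/28)·9
     = 107/28

107/28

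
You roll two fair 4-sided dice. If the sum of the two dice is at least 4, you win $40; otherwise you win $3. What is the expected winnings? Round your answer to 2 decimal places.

$33.06

E[payout] = (3/16)·3 + (13/16)·40 = 529/16
≈ $33.06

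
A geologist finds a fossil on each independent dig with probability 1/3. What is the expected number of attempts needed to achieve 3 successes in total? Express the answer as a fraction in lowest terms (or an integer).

9

By linearity (sum of 3 independent geometric waits), E[trials] = 3/p = 3/(1/3) = 9.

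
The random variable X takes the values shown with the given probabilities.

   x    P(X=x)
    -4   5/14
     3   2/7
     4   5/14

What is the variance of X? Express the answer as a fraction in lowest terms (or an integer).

E[X] = (5/14)·(-4) + (2/7)·3 + (5/14)·4 = 6/7
E[X²] = (5/14)·16 + (2/7)·9 + (5/14)·16 = 14
Var(X) = 14 − (6/7)² = 650/49

650/49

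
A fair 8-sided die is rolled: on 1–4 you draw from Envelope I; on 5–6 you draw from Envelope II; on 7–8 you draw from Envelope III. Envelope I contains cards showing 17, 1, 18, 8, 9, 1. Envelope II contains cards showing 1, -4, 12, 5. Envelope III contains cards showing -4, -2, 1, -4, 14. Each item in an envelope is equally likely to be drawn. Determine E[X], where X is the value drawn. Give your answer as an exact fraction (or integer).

E[X | Envelope I] = (17 + 1 + 18 + 8 + 9 + 1)/6 = 9
E[X | Envelope II] = (1 − 4 + 12 + 5)/4 = 7/2
E[X | Envelope III] = (-4 − 2 + 1 − 4 + 14)/5 = 1
E[X] = (1/2)·9 + (1/4)·7/2 + (1/4)·1 = 45/8

45/8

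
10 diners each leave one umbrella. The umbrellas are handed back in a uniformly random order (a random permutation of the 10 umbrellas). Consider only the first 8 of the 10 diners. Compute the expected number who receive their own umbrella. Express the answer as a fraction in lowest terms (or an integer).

4/5

Let Xᵢ = 1 if person i gets their own umbrella. For each i, P(Xᵢ=1) = 1/10.
By linearity of expectation, E[X₁+…+X_8] = 8·(1/10) = 4/5.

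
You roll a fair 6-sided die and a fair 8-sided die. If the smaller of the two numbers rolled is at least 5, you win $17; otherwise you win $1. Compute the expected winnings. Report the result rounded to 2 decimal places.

E[payout] = (5/6)·1 + (1/6)·17 = 11/3
≈ $3.67

$3.67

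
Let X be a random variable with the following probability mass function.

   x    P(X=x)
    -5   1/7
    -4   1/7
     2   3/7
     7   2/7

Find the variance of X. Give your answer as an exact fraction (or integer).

936/49

E[X] = (1/7)·(-5) + (1/7)·(-4) + (3/7)·2 + (2/7)·7 = 11/7
E[X²] = (1/7)·25 + (1/7)·16 + (3/7)·4 + (2/7)·49 = 151/7
Var(X) = 151/7 − (11/7)² = 936/49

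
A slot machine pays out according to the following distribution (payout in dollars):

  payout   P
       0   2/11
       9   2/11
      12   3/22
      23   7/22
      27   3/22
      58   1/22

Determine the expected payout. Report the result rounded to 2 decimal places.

E[X] = (2/11)·0 + (2/11)·9 + (3/22)·12 + (7/22)·23 + (3/22)·27 + (1/22)·58
     = 186/11 ≈ 16.91

$16.91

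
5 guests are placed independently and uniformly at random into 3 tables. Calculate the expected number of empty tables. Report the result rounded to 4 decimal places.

Let Xⱼ=1 if table j is empty. P(Xⱼ=1) = ((3-1)/3)^5 = 32/243.
By linearity, E[#empty] = 3·32/243 = 32/81.
≈ 0.3951

0.3951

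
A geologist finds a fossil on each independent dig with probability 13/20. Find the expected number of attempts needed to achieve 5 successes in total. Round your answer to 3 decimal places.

By linearity (sum of 5 independent geometric waits), E[trials] = 5/p = 5/(13/20) = 100/13.
≈ 7.692

7.692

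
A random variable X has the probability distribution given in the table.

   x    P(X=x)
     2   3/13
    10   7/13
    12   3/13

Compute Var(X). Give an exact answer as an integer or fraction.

E[X] = (3/13)·2 + (7/13)·10 + (3/13)·12 = 112/13
E[X²] = (3/13)·4 + (7/13)·100 + (3/13)·144 = 88
Var(X) = 88 − (112/13)² = 2328/169

2328/169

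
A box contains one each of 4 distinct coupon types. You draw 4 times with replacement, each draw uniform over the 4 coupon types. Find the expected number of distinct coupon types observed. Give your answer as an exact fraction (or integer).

175/64

Let Xⱼ=1 if type j appears at least once. P(Xⱼ=1) = 1 − ((4−1)/4)^4 = 175/256.
E[#distinct] = 4·175/256 = 175/64.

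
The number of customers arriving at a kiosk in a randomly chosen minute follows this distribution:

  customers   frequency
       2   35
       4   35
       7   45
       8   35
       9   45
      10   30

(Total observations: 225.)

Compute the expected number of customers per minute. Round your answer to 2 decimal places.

6.71

Total = 225, so P(customers=2) = 35/225, etc.
E[X] = (7/45)·2 + (7/45)·4 + (1/5)·7 + (7/45)·8 + (1/5)·9 + (2/15)·10
     = 302/45 ≈ 6.71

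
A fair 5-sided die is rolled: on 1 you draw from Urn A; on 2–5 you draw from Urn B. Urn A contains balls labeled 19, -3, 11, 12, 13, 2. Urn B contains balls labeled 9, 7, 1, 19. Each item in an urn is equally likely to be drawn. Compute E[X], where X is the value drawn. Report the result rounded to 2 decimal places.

9.00

E[X | Urn A] = (19 − 3 + 11 + 12 + 13 + 2)/6 = 9
E[X | Urn B] = (9 + 7 + 1 + 19)/4 = 9
E[X] = (1/5)·9 + (4/5)·9 = 9 ≈ 9.00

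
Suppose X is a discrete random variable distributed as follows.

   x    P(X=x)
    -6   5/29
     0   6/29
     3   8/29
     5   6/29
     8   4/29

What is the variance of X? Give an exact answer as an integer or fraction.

15946/841

E[X] = (5/29)·(-6) + (6/29)·0 + (8/29)·3 + (6/29)·5 + (4/29)·8 = 56/29
E[X²] = (5/29)·36 + (6/29)·0 + (8/29)·9 + (6/29)·25 + (4/29)·64 = 658/29
Var(X) = 658/29 − (56/29)² = 15946/841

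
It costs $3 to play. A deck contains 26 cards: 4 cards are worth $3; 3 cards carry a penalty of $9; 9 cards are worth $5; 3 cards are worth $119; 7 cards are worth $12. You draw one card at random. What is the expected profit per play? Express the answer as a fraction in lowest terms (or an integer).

E[payout] = (4/26)·3 + (3/26)·(-9) + (9/26)·5 + (3/26)·119 + (7/26)·12 = 471/26
Expected profit = 471/26 − 3 = 393/26

393/26 dollars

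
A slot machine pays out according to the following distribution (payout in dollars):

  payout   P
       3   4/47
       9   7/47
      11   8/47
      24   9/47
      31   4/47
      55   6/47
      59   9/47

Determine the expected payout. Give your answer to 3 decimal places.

$29.021

E[X] = (4/47)·3 + (7/47)·9 + (8/47)·11 + (9/47)·24 + (4/47)·31 + (6/47)·55 + (9/47)·59
     = 1364/47 ≈ 29.021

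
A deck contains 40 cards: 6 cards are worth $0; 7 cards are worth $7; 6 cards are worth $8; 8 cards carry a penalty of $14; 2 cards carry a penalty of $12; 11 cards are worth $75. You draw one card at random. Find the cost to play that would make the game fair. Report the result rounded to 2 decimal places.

E[payout] = (6/40)·0 + (7/40)·7 + (6/40)·8 + (8/40)·(-14) + (2/40)·(-12) + (11/40)·75 = 393/20
Fair fee = E[payout] = 393/20 ≈ $19.65

$19.65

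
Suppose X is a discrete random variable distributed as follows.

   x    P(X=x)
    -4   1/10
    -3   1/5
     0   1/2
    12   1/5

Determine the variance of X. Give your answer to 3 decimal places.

E[X] = (1/10)·(-4) + (1/5)·(-3) + (1/2)·0 + (1/5)·12 = 7/5
E[X²] = (1/10)·16 + (1/5)·9 + (1/2)·0 + (1/5)·144 = 161/5
Var(X) = 161/5 − (7/5)² = 756/25 ≈ 30.240

30.240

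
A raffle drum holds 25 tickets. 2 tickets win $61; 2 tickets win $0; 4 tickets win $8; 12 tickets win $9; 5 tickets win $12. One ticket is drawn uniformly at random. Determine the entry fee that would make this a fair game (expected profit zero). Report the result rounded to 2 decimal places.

E[payout] = (2/25)·61 + (2/25)·0 + (4/25)·8 + (12/25)·9 + (5/25)·12 = 322/25
Fair fee = E[payout] = 322/25 ≈ $12.88

$12.88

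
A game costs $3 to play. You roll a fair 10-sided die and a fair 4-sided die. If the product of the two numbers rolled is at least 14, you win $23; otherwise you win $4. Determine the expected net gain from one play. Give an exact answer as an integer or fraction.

E[payout] = (23/40)·4 + (17/40)·23 = 483/40
Expected profit = 483/40 − 3 = 363/40

363/40 dollars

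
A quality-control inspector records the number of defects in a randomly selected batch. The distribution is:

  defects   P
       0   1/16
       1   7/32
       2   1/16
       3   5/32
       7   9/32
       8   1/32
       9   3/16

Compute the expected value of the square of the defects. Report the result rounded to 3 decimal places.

32.844

E[X²] = (1/16)·0 + (7/32)·1 + (1/16)·4 + (5/32)·9 + (9/32)·49 + (1/32)·64 + (3/16)·81
     = 1051/32 ≈ 32.844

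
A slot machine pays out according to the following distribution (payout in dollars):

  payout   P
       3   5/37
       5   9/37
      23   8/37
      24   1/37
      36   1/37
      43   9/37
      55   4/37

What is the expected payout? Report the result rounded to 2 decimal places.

E[X] = (5/37)·3 + (9/37)·5 + (8/37)·23 + (1/37)·24 + (1/37)·36 + (9/37)·43 + (4/37)·55
     = 911/37 ≈ 24.62

$24.62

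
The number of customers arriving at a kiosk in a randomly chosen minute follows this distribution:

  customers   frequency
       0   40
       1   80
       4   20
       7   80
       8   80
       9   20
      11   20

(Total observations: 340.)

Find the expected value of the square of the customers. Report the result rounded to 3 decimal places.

Total = 340, so P(customers=0) = 40/340, etc.
E[X²] = (2/17)·0 + (4/17)·1 + (1/17)·16 + (4/17)·49 + (4/17)·64 + (1/17)·81 + (1/17)·121
     = 674/17 ≈ 39.647

39.647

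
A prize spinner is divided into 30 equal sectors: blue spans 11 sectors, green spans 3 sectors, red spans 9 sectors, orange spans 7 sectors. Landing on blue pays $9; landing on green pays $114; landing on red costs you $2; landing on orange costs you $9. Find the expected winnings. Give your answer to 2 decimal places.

E[payout] = (11/30)·9 + (3/30)·114 + (9/30)·(-2) + (7/30)·(-9) = 12
≈ $12.00

$12.00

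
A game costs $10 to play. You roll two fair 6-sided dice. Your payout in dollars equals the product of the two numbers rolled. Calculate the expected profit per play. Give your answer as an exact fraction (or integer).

Distribution of the product of the two numbers rolled: 1 w.p. 1/36, 2 w.p. 1/18, 3 w.p. 1/18, 4 w.p. 1/12, 5 w.p. 1/18, 6 w.p. 1/9, …
E[payout] = (1/36)·1 + (1/18)·2 + (1/18)·3 + (1/12)·4 + (1/18)·5 + (1/9)·6 + (1/18)·8 + (1/36)·9 + (1/18)·10 + (1/9)·12 + (1/18)·15 + (1/36)·16 + (1/18)·18 + (1/18)·20 + (1/18)·24 + (1/36)·25 + (1/18)·30 + (1/36)·36 = 49/4
Expected profit = 49/4 − 10 = 9/4

9/4 dollars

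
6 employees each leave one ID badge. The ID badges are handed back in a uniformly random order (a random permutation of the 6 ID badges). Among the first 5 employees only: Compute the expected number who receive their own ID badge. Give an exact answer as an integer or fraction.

5/6

Let Xᵢ = 1 if person i gets their own ID badge. For each i, P(Xᵢ=1) = 1/6.
By linearity of expectation, E[X₁+…+X_5] = 5·(1/6) = 5/6.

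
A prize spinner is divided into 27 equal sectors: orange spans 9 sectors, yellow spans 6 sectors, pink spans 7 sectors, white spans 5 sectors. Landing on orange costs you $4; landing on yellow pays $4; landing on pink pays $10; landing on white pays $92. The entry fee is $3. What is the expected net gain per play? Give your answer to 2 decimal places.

E[payout] = (9/27)·(-4) + (6/27)·4 + (7/27)·10 + (5/27)·92 = 518/27
Expected profit = 518/27 − 3 = 437/27 ≈ $16.19

$16.19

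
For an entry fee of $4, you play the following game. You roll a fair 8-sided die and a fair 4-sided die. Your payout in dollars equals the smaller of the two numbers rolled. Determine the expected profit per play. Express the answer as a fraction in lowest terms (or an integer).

-29/16 dollars

Distribution of the smaller of the two numbers rolled: 1 w.p. 11/32, 2 w.p. 9/32, 3 w.p. 7/32, 4 w.p. 5/32
E[payout] = (11/32)·1 + (9/32)·2 + (7/32)·3 + (5/32)·4 = 35/16
Expected profit = 35/16 − 4 = -29/16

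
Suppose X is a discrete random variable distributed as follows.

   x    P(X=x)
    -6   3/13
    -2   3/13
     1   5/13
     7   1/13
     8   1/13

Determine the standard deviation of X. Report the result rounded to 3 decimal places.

E[X] = -4/13, E[X²] = 238/13
Var(X) = E[X²] − (E[X])² = 238/13 − 16/169 = 3078/169
SD(X) = √(3078/169) ≈ 4.268

4.268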